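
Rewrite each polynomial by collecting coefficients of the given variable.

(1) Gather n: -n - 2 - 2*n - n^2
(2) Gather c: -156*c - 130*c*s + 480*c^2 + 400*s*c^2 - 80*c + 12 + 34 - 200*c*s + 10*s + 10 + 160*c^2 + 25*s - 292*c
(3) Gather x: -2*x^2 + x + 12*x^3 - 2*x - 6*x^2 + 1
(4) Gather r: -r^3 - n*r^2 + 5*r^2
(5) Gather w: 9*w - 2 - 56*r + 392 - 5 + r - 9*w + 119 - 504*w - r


(1) = -n^2 - 3*n - 2
(2) = c^2*(400*s + 640) + c*(-330*s - 528) + 35*s + 56
(3) = 12*x^3 - 8*x^2 - x + 1
(4) = -r^3 + r^2*(5 - n)
(5) = -56*r - 504*w + 504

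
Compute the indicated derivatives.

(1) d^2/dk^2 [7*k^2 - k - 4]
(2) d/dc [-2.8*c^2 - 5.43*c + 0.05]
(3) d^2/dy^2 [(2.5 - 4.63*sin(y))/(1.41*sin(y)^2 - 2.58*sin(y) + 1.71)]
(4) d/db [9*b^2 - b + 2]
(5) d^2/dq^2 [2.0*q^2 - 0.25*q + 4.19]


(1) = 14
(2) = -5.6*c - 5.43
(3) = (9.204903*sin(y)^5 - 3.037986*sin(y)^4 - 58.106664*sin(y)^3 + 57.718134*sin(y)^2 + 14.922441*sin(y) - 19.626768)/(1.41*sin(y)^2 - 2.58*sin(y) + 1.71)^3
(4) = 18*b - 1
(5) = 4.00000000000000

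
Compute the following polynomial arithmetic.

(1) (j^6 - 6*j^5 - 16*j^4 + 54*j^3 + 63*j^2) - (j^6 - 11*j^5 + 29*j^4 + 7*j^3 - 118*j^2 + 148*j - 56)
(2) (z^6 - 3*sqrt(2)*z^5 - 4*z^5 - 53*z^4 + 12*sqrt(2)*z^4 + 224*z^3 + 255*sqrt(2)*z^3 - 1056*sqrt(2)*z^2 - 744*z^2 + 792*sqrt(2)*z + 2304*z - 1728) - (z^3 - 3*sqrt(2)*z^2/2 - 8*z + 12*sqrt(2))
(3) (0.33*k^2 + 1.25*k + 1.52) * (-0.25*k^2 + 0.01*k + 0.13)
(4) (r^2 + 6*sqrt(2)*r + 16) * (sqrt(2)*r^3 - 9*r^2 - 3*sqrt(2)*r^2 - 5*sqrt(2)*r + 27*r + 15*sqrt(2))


(1) = 5*j^5 - 45*j^4 + 47*j^3 + 181*j^2 - 148*j + 56
(2) = z^6 - 3*sqrt(2)*z^5 - 4*z^5 - 53*z^4 + 12*sqrt(2)*z^4 + 223*z^3 + 255*sqrt(2)*z^3 - 2109*sqrt(2)*z^2/2 - 744*z^2 + 792*sqrt(2)*z + 2312*z - 1728 - 12*sqrt(2)
(3) = -0.0825*k^4 - 0.3092*k^3 - 0.3246*k^2 + 0.1777*k + 0.1976
(4) = sqrt(2)*r^5 - 3*sqrt(2)*r^4 + 3*r^4 - 43*sqrt(2)*r^3 - 9*r^3 - 204*r^2 + 129*sqrt(2)*r^2 - 80*sqrt(2)*r + 612*r + 240*sqrt(2)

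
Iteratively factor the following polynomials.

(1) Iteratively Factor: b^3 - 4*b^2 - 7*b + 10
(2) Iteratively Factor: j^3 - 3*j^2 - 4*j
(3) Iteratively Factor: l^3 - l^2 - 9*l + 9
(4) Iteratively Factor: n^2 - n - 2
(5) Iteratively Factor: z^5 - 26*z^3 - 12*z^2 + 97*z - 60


(1) = (b + 2)*(b^2 - 6*b + 5) = (b - 5)*(b + 2)*(b - 1)
(2) = (j)*(j^2 - 3*j - 4) = j*(j + 1)*(j - 4)
(3) = (l + 3)*(l^2 - 4*l + 3) = (l - 3)*(l + 3)*(l - 1)
(4) = (n - 2)*(n + 1)
(5) = (z + 4)*(z^4 - 4*z^3 - 10*z^2 + 28*z - 15) = (z - 1)*(z + 4)*(z^3 - 3*z^2 - 13*z + 15) = (z - 1)^2*(z + 4)*(z^2 - 2*z - 15) = (z - 5)*(z - 1)^2*(z + 4)*(z + 3)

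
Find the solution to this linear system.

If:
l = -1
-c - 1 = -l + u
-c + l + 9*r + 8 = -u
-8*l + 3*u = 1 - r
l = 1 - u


Then:
No Solution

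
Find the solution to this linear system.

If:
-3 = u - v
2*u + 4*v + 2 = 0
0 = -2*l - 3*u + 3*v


Then:
l = 9/2
u = -7/3
v = 2/3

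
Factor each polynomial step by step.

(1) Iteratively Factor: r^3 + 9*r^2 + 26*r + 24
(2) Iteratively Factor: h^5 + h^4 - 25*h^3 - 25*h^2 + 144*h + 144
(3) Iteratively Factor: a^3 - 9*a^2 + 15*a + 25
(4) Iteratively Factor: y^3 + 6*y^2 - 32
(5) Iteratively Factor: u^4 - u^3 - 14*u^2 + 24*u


(1) = (r + 2)*(r^2 + 7*r + 12) = (r + 2)*(r + 3)*(r + 4)
(2) = (h - 3)*(h^4 + 4*h^3 - 13*h^2 - 64*h - 48) = (h - 3)*(h + 4)*(h^3 - 13*h - 12) = (h - 4)*(h - 3)*(h + 4)*(h^2 + 4*h + 3) = (h - 4)*(h - 3)*(h + 1)*(h + 4)*(h + 3)
(3) = (a - 5)*(a^2 - 4*a - 5) = (a - 5)*(a + 1)*(a - 5)
(4) = (y + 4)*(y^2 + 2*y - 8) = (y - 2)*(y + 4)*(y + 4)
(5) = (u - 2)*(u^3 + u^2 - 12*u) = (u - 2)*(u + 4)*(u^2 - 3*u) = u*(u - 2)*(u + 4)*(u - 3)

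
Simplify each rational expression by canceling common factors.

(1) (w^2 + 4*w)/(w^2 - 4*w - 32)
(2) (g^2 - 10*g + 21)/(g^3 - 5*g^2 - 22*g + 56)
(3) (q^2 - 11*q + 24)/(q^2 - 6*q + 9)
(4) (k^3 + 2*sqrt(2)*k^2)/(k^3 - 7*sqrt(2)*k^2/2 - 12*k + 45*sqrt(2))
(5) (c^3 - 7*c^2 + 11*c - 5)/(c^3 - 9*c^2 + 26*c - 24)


(1) = w/(w - 8)
(2) = (g - 3)/(g^2 + 2*g - 8)
(3) = (q - 8)/(q - 3)
(4) = (2*k^3 + 4*sqrt(2)*k^2)/(2*k^3 - 7*sqrt(2)*k^2 - 24*k + 90*sqrt(2))
(5) = (c^3 - 7*c^2 + 11*c - 5)/(c^3 - 9*c^2 + 26*c - 24)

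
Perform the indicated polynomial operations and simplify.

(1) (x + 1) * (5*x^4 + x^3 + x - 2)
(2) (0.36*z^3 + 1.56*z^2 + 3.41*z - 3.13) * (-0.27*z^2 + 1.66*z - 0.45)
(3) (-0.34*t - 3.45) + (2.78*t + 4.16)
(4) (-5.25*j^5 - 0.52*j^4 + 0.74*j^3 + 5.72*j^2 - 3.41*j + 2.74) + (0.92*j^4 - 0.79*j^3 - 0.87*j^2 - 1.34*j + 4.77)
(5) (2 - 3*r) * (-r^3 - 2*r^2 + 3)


(1) = 5*x^5 + 6*x^4 + x^3 + x^2 - x - 2
(2) = -0.0972*z^5 + 0.1764*z^4 + 1.5069*z^3 + 5.8037*z^2 - 6.7303*z + 1.4085
(3) = 2.44*t + 0.71
(4) = -5.25*j^5 + 0.4*j^4 - 0.05*j^3 + 4.85*j^2 - 4.75*j + 7.51
(5) = 3*r^4 + 4*r^3 - 4*r^2 - 9*r + 6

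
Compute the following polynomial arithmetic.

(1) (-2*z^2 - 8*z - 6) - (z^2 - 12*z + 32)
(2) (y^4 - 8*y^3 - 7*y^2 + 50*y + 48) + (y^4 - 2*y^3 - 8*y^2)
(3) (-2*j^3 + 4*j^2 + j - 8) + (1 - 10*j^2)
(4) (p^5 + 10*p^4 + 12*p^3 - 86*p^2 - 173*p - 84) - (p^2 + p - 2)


(1) = -3*z^2 + 4*z - 38
(2) = 2*y^4 - 10*y^3 - 15*y^2 + 50*y + 48
(3) = -2*j^3 - 6*j^2 + j - 7
(4) = p^5 + 10*p^4 + 12*p^3 - 87*p^2 - 174*p - 82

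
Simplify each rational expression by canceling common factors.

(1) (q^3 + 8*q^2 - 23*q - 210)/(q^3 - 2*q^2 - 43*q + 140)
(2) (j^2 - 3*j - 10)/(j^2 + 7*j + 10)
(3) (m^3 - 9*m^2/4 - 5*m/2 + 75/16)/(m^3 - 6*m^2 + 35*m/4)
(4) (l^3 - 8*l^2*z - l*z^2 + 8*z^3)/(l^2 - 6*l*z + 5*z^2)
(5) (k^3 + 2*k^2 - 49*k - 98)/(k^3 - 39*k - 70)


(1) = (q + 6)/(q - 4)
(2) = (j - 5)/(j + 5)
(3) = (8*m^2 + 2*m - 15)/(8*m^2 - 28*m)
(4) = (-l^2 + 7*l*z + 8*z^2)/(-l + 5*z)
(5) = (k + 7)/(k + 5)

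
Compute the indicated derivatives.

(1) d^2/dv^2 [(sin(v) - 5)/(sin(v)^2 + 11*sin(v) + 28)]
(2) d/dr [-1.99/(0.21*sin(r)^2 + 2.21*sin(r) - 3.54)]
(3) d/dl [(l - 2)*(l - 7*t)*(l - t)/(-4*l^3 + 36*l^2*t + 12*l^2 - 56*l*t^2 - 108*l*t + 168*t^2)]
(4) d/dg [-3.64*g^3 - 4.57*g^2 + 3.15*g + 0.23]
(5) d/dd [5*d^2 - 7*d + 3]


(1) = (-sin(v)^5 + 31*sin(v)^4 + 335*sin(v)^3 + 323*sin(v)^2 - 2822*sin(v) - 1546)/(sin(v)^2 + 11*sin(v) + 28)^3
(2) = (0.8358*sin(r) + 4.3979)*cos(r)/(0.21*sin(r)^2 + 2.21*sin(r) - 3.54)^2
(3) = (l^2*t + l^2 - 8*l*t + 2*t^2 + 6*t)/(4*(l^4 - 4*l^3*t - 6*l^3 + 4*l^2*t^2 + 24*l^2*t + 9*l^2 - 24*l*t^2 - 36*l*t + 36*t^2))
(4) = -10.92*g^2 - 9.14*g + 3.15
(5) = 10*d - 7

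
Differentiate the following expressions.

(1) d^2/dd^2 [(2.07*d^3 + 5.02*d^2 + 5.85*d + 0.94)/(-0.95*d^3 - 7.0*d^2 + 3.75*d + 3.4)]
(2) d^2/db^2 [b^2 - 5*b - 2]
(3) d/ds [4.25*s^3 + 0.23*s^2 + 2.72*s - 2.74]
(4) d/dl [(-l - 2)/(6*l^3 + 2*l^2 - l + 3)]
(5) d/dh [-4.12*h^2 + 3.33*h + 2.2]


(1) = (18.4699*d^6 - 75.924*d^5 - 431.1309*d^4 - 1362.3024*d^3 - 1358.2245*d^2 - 849.1224*d - 38.0689)/(0.857375*d^9 + 18.9525*d^8 + 129.496875*d^7 + 184.1695*d^6 - 646.831875*d^5 - 131.8125*d^4 + 515.711625*d^3 + 99.3225*d^2 - 130.05*d - 39.304)
(2) = 2
(3) = 12.75*s^2 + 0.46*s + 2.72
(4) = (-6*l^3 - 2*l^2 + l + (l + 2)*(18*l^2 + 4*l - 1) - 3)/(6*l^3 + 2*l^2 - l + 3)^2
(5) = 3.33 - 8.24*h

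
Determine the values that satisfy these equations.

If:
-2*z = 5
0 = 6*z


Then:
No Solution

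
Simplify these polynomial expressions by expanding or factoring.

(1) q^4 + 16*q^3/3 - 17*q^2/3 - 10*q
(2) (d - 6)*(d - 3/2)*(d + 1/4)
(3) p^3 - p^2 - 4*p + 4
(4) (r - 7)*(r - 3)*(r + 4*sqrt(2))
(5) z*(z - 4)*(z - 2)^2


(1) = q*(q - 5/3)*(q + 1)*(q + 6)
(2) = d^3 - 29*d^2/4 + 57*d/8 + 9/4
(3) = (p - 2)*(p - 1)*(p + 2)
(4) = r^3 - 10*r^2 + 4*sqrt(2)*r^2 - 40*sqrt(2)*r + 21*r + 84*sqrt(2)
(5) = z^4 - 8*z^3 + 20*z^2 - 16*z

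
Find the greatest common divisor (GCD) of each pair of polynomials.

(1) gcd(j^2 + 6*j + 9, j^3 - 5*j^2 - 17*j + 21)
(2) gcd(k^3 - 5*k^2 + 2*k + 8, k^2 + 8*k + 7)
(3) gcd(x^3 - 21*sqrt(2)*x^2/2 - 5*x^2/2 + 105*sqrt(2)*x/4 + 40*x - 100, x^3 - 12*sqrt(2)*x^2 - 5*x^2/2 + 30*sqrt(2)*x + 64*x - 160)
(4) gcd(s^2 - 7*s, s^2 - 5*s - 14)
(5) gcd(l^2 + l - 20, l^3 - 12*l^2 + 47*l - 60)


(1) = gcd((j + 3)^2, (j - 7)*(j - 1)*(j + 3)) = j + 3
(2) = k + 1
(3) = gcd((x - 5/2)*(x - 8*sqrt(2))*(x - 5*sqrt(2)/2), (x - 5/2)*(x - 8*sqrt(2))*(x - 4*sqrt(2))) = x^2 + x*(-8*sqrt(2) - 5/2) + 20*sqrt(2)
(4) = gcd(s*(s - 7), (s - 7)*(s + 2)) = s - 7
(5) = l - 4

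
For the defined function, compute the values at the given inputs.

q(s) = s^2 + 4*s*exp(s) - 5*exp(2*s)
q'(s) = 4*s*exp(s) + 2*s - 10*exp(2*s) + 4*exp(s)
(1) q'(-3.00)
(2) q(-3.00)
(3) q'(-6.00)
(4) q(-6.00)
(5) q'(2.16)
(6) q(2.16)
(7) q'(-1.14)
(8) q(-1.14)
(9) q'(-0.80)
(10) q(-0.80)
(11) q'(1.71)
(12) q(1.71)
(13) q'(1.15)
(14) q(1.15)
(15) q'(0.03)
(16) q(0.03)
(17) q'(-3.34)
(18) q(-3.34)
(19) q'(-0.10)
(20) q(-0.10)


(1) = -6.42
(2) = 8.39
(3) = -12.05
(4) = 35.94
(5) = -637.96
(6) = -296.36
(7) = -3.48
(8) = -0.67
(9) = -3.26
(10) = -1.81
(11) = -242.34
(12) = -112.10
(13) = -70.28
(14) = -34.02
(15) = -6.31
(16) = -5.18
(17) = -7.02
(18) = 10.68
(19) = -5.13
(20) = -4.45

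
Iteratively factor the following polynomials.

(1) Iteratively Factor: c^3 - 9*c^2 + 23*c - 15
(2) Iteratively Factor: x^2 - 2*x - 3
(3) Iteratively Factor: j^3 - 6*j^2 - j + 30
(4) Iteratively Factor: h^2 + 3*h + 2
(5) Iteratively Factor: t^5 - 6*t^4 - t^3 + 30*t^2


(1) = (c - 3)*(c^2 - 6*c + 5) = (c - 5)*(c - 3)*(c - 1)
(2) = (x + 1)*(x - 3)
(3) = (j + 2)*(j^2 - 8*j + 15) = (j - 3)*(j + 2)*(j - 5)
(4) = (h + 2)*(h + 1)
(5) = (t + 2)*(t^4 - 8*t^3 + 15*t^2) = (t - 5)*(t + 2)*(t^3 - 3*t^2) = t*(t - 5)*(t + 2)*(t^2 - 3*t) = t^2*(t - 5)*(t + 2)*(t - 3)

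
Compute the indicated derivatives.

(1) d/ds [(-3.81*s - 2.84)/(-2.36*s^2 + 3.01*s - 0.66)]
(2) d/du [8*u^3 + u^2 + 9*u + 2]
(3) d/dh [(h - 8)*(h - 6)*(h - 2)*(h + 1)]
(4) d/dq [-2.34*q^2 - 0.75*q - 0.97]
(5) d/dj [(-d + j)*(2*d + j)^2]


(1) = (-8.9916*s^2 - 13.4048*s + 11.063)/(5.5696*s^4 - 14.2072*s^3 + 12.1753*s^2 - 3.9732*s + 0.4356)
(2) = 24*u^2 + 2*u + 9
(3) = 4*h^3 - 45*h^2 + 120*h - 20
(4) = -4.68*q - 0.75
(5) = 3*j*(2*d + j)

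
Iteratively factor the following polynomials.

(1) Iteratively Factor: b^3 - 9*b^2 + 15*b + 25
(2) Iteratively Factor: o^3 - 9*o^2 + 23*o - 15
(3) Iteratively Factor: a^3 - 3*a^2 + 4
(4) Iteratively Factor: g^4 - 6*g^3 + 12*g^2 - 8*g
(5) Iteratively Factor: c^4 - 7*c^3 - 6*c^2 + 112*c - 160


(1) = (b + 1)*(b^2 - 10*b + 25) = (b - 5)*(b + 1)*(b - 5)
(2) = (o - 1)*(o^2 - 8*o + 15) = (o - 5)*(o - 1)*(o - 3)
(3) = (a - 2)*(a^2 - a - 2) = (a - 2)*(a + 1)*(a - 2)
(4) = (g)*(g^3 - 6*g^2 + 12*g - 8) = g*(g - 2)*(g^2 - 4*g + 4) = g*(g - 2)^2*(g - 2)
(5) = (c - 2)*(c^3 - 5*c^2 - 16*c + 80) = (c - 5)*(c - 2)*(c^2 - 16) = (c - 5)*(c - 2)*(c + 4)*(c - 4)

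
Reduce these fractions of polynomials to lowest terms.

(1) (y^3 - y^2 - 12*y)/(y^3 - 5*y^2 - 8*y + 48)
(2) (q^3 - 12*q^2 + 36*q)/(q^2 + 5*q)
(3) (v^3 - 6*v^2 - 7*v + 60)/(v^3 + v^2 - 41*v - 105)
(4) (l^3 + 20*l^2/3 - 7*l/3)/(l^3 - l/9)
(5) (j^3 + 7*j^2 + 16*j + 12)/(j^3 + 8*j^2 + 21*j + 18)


(1) = y/(y - 4)
(2) = (q^2 - 12*q + 36)/(q + 5)
(3) = (v^2 - 9*v + 20)/(v^2 - 2*v - 35)
(4) = (3*l + 21)/(3*l + 1)
(5) = (j + 2)/(j + 3)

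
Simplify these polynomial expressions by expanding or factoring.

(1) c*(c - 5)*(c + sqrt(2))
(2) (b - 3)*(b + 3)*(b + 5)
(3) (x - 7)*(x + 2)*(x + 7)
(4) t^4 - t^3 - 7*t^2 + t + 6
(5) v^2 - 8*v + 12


(1) = c^3 - 5*c^2 + sqrt(2)*c^2 - 5*sqrt(2)*c
(2) = b^3 + 5*b^2 - 9*b - 45
(3) = x^3 + 2*x^2 - 49*x - 98
(4) = (t - 3)*(t - 1)*(t + 1)*(t + 2)
(5) = (v - 6)*(v - 2)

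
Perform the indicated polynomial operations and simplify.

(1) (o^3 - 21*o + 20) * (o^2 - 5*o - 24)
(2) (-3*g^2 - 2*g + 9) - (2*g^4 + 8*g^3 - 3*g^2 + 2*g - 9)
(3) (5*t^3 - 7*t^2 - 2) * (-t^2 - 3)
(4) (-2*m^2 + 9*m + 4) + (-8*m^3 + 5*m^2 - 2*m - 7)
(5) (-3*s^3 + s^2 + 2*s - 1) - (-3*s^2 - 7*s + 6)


(1) = o^5 - 5*o^4 - 45*o^3 + 125*o^2 + 404*o - 480
(2) = -2*g^4 - 8*g^3 - 4*g + 18
(3) = -5*t^5 + 7*t^4 - 15*t^3 + 23*t^2 + 6
(4) = -8*m^3 + 3*m^2 + 7*m - 3
(5) = -3*s^3 + 4*s^2 + 9*s - 7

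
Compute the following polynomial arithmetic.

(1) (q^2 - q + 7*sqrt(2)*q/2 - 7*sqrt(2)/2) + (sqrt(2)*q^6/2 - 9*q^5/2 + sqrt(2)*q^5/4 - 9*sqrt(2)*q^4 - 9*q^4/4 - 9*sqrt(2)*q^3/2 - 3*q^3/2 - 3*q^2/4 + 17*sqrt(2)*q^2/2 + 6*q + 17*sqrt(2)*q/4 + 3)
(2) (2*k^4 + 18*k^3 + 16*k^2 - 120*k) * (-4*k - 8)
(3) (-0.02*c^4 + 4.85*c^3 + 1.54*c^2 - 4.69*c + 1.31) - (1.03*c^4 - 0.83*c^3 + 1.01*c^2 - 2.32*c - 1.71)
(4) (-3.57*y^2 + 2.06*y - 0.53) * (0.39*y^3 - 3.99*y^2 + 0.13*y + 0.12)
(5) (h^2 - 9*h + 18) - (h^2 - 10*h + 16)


(1) = sqrt(2)*q^6/2 - 9*q^5/2 + sqrt(2)*q^5/4 - 9*sqrt(2)*q^4 - 9*q^4/4 - 9*sqrt(2)*q^3/2 - 3*q^3/2 + q^2/4 + 17*sqrt(2)*q^2/2 + 5*q + 31*sqrt(2)*q/4 - 7*sqrt(2)/2 + 3
(2) = -8*k^5 - 88*k^4 - 208*k^3 + 352*k^2 + 960*k
(3) = -1.05*c^4 + 5.68*c^3 + 0.53*c^2 - 2.37*c + 3.02
(4) = -1.3923*y^5 + 15.0477*y^4 - 8.8902*y^3 + 1.9541*y^2 + 0.1783*y - 0.0636
(5) = h + 2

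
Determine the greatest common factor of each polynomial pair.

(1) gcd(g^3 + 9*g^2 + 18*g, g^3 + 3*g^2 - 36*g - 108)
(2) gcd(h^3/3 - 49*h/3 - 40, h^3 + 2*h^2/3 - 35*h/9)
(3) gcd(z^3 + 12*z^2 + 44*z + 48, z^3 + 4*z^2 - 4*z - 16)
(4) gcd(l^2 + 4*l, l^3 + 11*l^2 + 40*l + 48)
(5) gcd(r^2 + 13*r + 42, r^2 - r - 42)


(1) = g^2 + 9*g + 18
(2) = 1
(3) = z^2 + 6*z + 8
(4) = gcd(l*(l + 4), (l + 3)*(l + 4)^2) = l + 4
(5) = r + 6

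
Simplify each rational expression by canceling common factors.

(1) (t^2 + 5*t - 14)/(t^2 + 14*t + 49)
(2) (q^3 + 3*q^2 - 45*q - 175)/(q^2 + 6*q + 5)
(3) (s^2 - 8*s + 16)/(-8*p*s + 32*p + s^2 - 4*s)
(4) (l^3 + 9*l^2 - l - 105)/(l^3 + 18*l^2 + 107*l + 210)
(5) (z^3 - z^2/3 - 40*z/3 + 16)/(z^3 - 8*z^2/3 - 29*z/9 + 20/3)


(1) = (t - 2)/(t + 7)
(2) = (q^2 - 2*q - 35)/(q + 1)
(3) = (4 - s)/(8*p - s)
(4) = (l - 3)/(l + 6)
(5) = (3*z + 12)/(3*z + 5)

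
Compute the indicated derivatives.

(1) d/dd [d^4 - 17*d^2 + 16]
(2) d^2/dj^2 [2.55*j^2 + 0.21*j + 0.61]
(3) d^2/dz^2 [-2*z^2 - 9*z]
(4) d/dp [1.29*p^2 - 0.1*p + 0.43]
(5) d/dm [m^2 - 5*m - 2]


(1) = 4*d^3 - 34*d
(2) = 5.10000000000000
(3) = -4
(4) = 2.58*p - 0.1
(5) = 2*m - 5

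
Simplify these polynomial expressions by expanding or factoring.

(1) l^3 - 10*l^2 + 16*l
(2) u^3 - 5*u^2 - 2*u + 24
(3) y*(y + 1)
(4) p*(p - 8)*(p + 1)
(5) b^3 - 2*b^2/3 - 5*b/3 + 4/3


(1) = l*(l - 8)*(l - 2)
(2) = (u - 4)*(u - 3)*(u + 2)
(3) = y^2 + y
(4) = p^3 - 7*p^2 - 8*p
(5) = (b - 1)^2*(b + 4/3)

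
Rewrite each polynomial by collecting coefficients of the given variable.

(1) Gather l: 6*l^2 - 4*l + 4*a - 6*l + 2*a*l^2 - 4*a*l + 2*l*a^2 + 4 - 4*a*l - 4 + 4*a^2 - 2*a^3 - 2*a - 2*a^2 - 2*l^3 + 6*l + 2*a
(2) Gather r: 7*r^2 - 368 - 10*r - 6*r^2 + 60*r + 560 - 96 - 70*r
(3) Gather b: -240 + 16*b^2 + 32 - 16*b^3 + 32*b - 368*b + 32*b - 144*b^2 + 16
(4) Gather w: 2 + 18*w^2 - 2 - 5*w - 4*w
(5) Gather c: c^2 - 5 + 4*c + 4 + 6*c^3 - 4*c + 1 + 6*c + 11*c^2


(1) = -2*a^3 + 2*a^2 + 4*a - 2*l^3 + l^2*(2*a + 6) + l*(2*a^2 - 8*a - 4)
(2) = r^2 - 20*r + 96
(3) = -16*b^3 - 128*b^2 - 304*b - 192
(4) = 18*w^2 - 9*w
(5) = 6*c^3 + 12*c^2 + 6*c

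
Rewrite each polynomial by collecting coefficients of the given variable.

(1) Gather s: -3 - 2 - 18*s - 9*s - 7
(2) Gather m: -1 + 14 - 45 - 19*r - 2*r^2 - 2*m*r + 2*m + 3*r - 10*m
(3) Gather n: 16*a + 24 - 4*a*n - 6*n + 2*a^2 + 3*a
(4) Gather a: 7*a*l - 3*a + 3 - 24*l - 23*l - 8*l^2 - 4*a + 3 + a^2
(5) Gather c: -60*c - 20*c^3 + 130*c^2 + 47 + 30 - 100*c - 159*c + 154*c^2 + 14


(1) = -27*s - 12
(2) = m*(-2*r - 8) - 2*r^2 - 16*r - 32
(3) = 2*a^2 + 19*a + n*(-4*a - 6) + 24
(4) = a^2 + a*(7*l - 7) - 8*l^2 - 47*l + 6
(5) = -20*c^3 + 284*c^2 - 319*c + 91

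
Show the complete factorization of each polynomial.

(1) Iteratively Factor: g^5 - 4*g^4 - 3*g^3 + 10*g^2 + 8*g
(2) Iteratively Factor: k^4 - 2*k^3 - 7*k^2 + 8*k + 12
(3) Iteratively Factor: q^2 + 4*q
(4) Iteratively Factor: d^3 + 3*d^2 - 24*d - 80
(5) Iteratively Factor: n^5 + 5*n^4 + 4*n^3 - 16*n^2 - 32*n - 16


(1) = (g - 2)*(g^4 - 2*g^3 - 7*g^2 - 4*g) = (g - 2)*(g + 1)*(g^3 - 3*g^2 - 4*g) = (g - 2)*(g + 1)^2*(g^2 - 4*g) = (g - 4)*(g - 2)*(g + 1)^2*(g)
(2) = (k - 2)*(k^3 - 7*k - 6) = (k - 2)*(k + 1)*(k^2 - k - 6) = (k - 2)*(k + 1)*(k + 2)*(k - 3)
(3) = (q)*(q + 4)
(4) = (d + 4)*(d^2 - d - 20) = (d + 4)^2*(d - 5)
(5) = (n - 2)*(n^4 + 7*n^3 + 18*n^2 + 20*n + 8) = (n - 2)*(n + 2)*(n^3 + 5*n^2 + 8*n + 4) = (n - 2)*(n + 2)^2*(n^2 + 3*n + 2) = (n - 2)*(n + 1)*(n + 2)^2*(n + 2)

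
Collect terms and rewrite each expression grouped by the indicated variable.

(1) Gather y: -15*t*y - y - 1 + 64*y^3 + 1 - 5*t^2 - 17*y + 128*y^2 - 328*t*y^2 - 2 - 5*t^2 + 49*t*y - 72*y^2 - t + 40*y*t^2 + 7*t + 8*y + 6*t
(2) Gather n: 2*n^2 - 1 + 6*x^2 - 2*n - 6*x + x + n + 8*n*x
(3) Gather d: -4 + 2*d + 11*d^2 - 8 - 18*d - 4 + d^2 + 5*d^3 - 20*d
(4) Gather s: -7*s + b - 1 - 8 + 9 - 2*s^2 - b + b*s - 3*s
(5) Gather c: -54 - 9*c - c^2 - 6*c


(1) = -10*t^2 + 12*t + 64*y^3 + y^2*(56 - 328*t) + y*(40*t^2 + 34*t - 10) - 2
(2) = 2*n^2 + n*(8*x - 1) + 6*x^2 - 5*x - 1
(3) = 5*d^3 + 12*d^2 - 36*d - 16
(4) = -2*s^2 + s*(b - 10)
(5) = -c^2 - 15*c - 54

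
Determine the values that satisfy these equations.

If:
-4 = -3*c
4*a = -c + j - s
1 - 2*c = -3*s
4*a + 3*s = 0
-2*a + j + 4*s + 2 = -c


Then:
No Solution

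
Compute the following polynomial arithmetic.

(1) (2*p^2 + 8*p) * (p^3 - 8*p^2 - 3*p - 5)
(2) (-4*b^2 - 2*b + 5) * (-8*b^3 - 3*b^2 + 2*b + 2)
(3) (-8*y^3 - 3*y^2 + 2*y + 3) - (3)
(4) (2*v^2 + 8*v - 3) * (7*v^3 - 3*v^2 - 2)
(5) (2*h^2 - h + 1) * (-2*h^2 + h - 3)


(1) = 2*p^5 - 8*p^4 - 70*p^3 - 34*p^2 - 40*p
(2) = 32*b^5 + 28*b^4 - 42*b^3 - 27*b^2 + 6*b + 10
(3) = -8*y^3 - 3*y^2 + 2*y
(4) = 14*v^5 + 50*v^4 - 45*v^3 + 5*v^2 - 16*v + 6
(5) = -4*h^4 + 4*h^3 - 9*h^2 + 4*h - 3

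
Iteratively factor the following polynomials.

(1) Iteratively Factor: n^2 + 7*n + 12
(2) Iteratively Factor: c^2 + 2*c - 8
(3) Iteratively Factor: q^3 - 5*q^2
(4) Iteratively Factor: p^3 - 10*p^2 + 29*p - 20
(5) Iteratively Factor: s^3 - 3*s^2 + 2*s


(1) = (n + 3)*(n + 4)
(2) = (c + 4)*(c - 2)
(3) = (q)*(q^2 - 5*q) = q^2*(q - 5)
(4) = (p - 5)*(p^2 - 5*p + 4) = (p - 5)*(p - 1)*(p - 4)
(5) = (s - 2)*(s^2 - s) = s*(s - 2)*(s - 1)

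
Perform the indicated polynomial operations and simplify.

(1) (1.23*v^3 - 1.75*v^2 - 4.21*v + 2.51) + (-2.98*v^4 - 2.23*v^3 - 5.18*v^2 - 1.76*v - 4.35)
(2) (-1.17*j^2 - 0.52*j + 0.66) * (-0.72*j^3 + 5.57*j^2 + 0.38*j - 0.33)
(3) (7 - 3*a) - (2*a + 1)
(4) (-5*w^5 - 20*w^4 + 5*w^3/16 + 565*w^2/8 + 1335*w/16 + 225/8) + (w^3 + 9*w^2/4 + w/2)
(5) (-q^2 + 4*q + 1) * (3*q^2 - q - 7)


(1) = -2.98*v^4 - 1.0*v^3 - 6.93*v^2 - 5.97*v - 1.84
(2) = 0.8424*j^5 - 6.1425*j^4 - 3.8162*j^3 + 3.8647*j^2 + 0.4224*j - 0.2178
(3) = 6 - 5*a
(4) = -5*w^5 - 20*w^4 + 21*w^3/16 + 583*w^2/8 + 1343*w/16 + 225/8
(5) = -3*q^4 + 13*q^3 + 6*q^2 - 29*q - 7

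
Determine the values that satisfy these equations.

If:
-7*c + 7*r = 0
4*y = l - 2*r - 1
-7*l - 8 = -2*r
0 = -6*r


Then:
c = 0
l = -8/7
r = 0
y = -15/28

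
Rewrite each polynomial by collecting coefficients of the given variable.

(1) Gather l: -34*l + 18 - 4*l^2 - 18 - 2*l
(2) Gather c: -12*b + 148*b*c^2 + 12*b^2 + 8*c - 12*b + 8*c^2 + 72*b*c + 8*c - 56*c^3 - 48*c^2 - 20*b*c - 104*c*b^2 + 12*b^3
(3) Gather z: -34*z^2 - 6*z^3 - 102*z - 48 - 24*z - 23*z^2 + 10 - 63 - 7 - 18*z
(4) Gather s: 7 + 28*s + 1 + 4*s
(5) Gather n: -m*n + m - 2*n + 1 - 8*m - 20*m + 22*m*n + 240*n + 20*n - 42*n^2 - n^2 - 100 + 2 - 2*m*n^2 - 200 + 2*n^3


(1) = -4*l^2 - 36*l
(2) = 12*b^3 + 12*b^2 - 24*b - 56*c^3 + c^2*(148*b - 40) + c*(-104*b^2 + 52*b + 16)
(3) = -6*z^3 - 57*z^2 - 144*z - 108
(4) = 32*s + 8
(5) = -27*m + 2*n^3 + n^2*(-2*m - 43) + n*(21*m + 258) - 297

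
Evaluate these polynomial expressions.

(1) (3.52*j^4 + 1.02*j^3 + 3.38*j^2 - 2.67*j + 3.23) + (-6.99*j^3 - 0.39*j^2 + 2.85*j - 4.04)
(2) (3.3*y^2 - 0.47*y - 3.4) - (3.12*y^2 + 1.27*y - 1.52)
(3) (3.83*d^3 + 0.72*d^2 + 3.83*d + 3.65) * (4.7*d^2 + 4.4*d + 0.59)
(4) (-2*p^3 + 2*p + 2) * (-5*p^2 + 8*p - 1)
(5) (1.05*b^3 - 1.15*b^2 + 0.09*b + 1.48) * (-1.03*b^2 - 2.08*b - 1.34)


(1) = 3.52*j^4 - 5.97*j^3 + 2.99*j^2 + 0.18*j - 0.81
(2) = 0.18*y^2 - 1.74*y - 1.88
(3) = 18.001*d^5 + 20.236*d^4 + 23.4287*d^3 + 34.4318*d^2 + 18.3197*d + 2.1535
(4) = 10*p^5 - 16*p^4 - 8*p^3 + 6*p^2 + 14*p - 2
(5) = -1.0815*b^5 - 0.9995*b^4 + 0.8923*b^3 - 0.1706*b^2 - 3.199*b - 1.9832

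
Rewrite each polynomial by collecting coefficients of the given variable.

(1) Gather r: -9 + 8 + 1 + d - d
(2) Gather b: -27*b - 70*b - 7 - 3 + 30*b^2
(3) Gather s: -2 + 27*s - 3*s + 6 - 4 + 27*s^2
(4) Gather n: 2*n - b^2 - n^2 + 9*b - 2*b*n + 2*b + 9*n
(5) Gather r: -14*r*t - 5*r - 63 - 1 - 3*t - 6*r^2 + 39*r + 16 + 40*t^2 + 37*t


(1) = 0
(2) = 30*b^2 - 97*b - 10
(3) = 27*s^2 + 24*s
(4) = -b^2 + 11*b - n^2 + n*(11 - 2*b)
(5) = -6*r^2 + r*(34 - 14*t) + 40*t^2 + 34*t - 48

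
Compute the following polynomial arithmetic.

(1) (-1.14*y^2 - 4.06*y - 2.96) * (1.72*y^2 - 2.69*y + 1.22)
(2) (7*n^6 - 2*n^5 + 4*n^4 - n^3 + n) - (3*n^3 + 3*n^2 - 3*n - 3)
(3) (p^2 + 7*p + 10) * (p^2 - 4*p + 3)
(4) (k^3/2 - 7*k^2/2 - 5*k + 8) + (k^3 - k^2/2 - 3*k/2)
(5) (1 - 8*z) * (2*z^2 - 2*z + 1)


(1) = -1.9608*y^4 - 3.9166*y^3 + 4.4394*y^2 + 3.0092*y - 3.6112
(2) = 7*n^6 - 2*n^5 + 4*n^4 - 4*n^3 - 3*n^2 + 4*n + 3
(3) = p^4 + 3*p^3 - 15*p^2 - 19*p + 30
(4) = 3*k^3/2 - 4*k^2 - 13*k/2 + 8
(5) = -16*z^3 + 18*z^2 - 10*z + 1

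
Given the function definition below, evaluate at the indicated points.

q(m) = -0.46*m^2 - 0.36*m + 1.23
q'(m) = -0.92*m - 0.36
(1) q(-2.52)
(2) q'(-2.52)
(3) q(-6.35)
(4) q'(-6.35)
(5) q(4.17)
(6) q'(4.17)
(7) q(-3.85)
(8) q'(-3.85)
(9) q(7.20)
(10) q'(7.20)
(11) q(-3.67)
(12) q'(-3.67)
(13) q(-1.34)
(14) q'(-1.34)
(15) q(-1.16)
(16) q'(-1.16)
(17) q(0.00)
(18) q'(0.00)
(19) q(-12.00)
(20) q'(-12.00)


(1) = -0.78
(2) = 1.96
(3) = -15.03
(4) = 5.48
(5) = -8.27
(6) = -4.20
(7) = -4.20
(8) = 3.18
(9) = -25.21
(10) = -6.98
(11) = -3.64
(12) = 3.02
(13) = 0.89
(14) = 0.87
(15) = 1.03
(16) = 0.71
(17) = 1.23
(18) = -0.36
(19) = -60.69
(20) = 10.68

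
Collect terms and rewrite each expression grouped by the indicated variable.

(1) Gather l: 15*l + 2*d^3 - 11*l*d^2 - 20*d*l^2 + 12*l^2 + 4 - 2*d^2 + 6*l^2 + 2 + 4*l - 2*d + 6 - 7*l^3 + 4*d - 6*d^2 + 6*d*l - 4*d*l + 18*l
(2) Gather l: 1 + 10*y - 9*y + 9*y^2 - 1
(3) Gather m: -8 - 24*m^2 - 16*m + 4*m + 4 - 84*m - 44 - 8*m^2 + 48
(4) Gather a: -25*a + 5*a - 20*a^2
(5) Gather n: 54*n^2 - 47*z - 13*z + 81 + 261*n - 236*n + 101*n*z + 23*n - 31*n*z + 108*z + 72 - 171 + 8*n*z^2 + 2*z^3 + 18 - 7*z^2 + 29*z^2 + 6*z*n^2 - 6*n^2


(1) = 2*d^3 - 8*d^2 + 2*d - 7*l^3 + l^2*(18 - 20*d) + l*(-11*d^2 + 2*d + 37) + 12
(2) = 9*y^2 + y
(3) = -32*m^2 - 96*m
(4) = -20*a^2 - 20*a
(5) = n^2*(6*z + 48) + n*(8*z^2 + 70*z + 48) + 2*z^3 + 22*z^2 + 48*z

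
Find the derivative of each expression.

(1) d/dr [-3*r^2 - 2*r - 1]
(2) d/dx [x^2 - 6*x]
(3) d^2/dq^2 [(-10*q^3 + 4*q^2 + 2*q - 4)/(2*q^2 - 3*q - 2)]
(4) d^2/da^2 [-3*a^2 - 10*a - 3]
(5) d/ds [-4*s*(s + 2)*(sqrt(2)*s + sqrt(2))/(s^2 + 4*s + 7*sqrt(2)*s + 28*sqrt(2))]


(1) = -6*r - 2
(2) = 2*x - 6
(3) = 4*(-49*q^3 - 90*q^2 - 12*q - 24)/(8*q^6 - 36*q^5 + 30*q^4 + 45*q^3 - 30*q^2 - 36*q - 8)
(4) = -6
(5) = 4*sqrt(2)*(s*(s + 1)*(s + 2)*(2*s + 4 + 7*sqrt(2)) - (s*(s + 1) + s*(s + 2) + (s + 1)*(s + 2))*(s^2 + 4*s + 7*sqrt(2)*s + 28*sqrt(2)))/(s^2 + 4*s + 7*sqrt(2)*s + 28*sqrt(2))^2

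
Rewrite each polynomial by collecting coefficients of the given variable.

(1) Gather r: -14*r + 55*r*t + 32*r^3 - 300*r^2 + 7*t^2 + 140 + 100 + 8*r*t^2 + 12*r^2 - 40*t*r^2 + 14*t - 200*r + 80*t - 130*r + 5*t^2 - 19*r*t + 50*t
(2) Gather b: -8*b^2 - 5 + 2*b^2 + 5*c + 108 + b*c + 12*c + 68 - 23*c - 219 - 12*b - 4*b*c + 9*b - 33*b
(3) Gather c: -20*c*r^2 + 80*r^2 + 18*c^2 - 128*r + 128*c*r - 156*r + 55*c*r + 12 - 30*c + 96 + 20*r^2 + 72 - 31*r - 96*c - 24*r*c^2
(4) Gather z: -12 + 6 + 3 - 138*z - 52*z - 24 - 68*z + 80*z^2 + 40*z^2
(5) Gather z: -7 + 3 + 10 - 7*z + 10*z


(1) = 32*r^3 + r^2*(-40*t - 288) + r*(8*t^2 + 36*t - 344) + 12*t^2 + 144*t + 240
(2) = -6*b^2 + b*(-3*c - 36) - 6*c - 48
(3) = c^2*(18 - 24*r) + c*(-20*r^2 + 183*r - 126) + 100*r^2 - 315*r + 180
(4) = 120*z^2 - 258*z - 27
(5) = 3*z + 6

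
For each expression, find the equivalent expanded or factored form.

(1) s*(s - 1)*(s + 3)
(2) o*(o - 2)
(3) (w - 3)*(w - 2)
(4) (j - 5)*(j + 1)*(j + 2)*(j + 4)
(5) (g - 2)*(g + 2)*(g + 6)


(1) = s^3 + 2*s^2 - 3*s
(2) = o^2 - 2*o
(3) = w^2 - 5*w + 6
(4) = j^4 + 2*j^3 - 21*j^2 - 62*j - 40
(5) = g^3 + 6*g^2 - 4*g - 24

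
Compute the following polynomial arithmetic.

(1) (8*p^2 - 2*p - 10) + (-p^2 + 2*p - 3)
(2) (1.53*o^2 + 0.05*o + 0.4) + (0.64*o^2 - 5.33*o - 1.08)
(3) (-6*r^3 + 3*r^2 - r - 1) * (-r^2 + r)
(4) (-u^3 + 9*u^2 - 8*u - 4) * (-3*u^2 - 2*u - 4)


(1) = 7*p^2 - 13
(2) = 2.17*o^2 - 5.28*o - 0.68
(3) = 6*r^5 - 9*r^4 + 4*r^3 - r
(4) = 3*u^5 - 25*u^4 + 10*u^3 - 8*u^2 + 40*u + 16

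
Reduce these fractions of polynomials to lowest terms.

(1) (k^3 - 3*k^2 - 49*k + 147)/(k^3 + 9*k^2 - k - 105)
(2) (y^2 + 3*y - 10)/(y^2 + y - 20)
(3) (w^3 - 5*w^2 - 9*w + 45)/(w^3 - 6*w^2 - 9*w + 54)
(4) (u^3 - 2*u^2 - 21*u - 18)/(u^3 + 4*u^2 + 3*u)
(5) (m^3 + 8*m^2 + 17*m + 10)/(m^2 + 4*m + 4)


(1) = (k - 7)/(k + 5)
(2) = (y - 2)/(y - 4)
(3) = (w - 5)/(w - 6)
(4) = (u - 6)/u
(5) = (m^2 + 6*m + 5)/(m + 2)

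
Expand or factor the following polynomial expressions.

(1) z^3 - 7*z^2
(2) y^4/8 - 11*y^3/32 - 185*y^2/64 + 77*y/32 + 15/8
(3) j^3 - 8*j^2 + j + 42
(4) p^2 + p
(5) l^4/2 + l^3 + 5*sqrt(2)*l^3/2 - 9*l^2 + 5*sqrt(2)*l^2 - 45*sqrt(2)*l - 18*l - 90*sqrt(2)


(1) = z^2*(z - 7)
(2) = (y/4 + 1)*(y/2 + 1/4)*(y - 6)*(y - 5/4)
(3) = (j - 7)*(j - 3)*(j + 2)
(4) = p*(p + 1)
(5) = (l/2 + 1)*(l - 3*sqrt(2))*(l + 3*sqrt(2))*(l + 5*sqrt(2))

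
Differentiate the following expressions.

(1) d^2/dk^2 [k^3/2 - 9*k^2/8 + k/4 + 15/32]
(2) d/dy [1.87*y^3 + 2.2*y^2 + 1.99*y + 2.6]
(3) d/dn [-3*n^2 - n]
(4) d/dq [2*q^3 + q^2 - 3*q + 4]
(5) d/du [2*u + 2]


(1) = 3*k - 9/4
(2) = 5.61*y^2 + 4.4*y + 1.99
(3) = -6*n - 1
(4) = 6*q^2 + 2*q - 3
(5) = 2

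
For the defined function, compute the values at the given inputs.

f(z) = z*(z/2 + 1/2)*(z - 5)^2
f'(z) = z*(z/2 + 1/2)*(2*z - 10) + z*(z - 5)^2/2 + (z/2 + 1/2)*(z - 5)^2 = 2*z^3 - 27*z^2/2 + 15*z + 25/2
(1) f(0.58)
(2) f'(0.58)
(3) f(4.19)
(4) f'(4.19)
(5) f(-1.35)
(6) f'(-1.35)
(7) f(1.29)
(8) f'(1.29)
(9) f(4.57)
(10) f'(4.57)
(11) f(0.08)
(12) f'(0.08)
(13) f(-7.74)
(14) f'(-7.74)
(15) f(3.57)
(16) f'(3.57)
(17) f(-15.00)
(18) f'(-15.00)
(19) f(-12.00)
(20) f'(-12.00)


(1) = 8.95
(2) = 17.05
(3) = 7.13
(4) = -14.54
(5) = 9.53
(6) = -37.27
(7) = 20.33
(8) = 13.68
(9) = 2.35
(10) = -10.01
(11) = 1.05
(12) = 13.61
(13) = 4233.60
(14) = -1839.72
(15) = 16.68
(16) = -15.01
(17) = 42000.00
(18) = -10000.00
(19) = 19074.00
(20) = -5567.50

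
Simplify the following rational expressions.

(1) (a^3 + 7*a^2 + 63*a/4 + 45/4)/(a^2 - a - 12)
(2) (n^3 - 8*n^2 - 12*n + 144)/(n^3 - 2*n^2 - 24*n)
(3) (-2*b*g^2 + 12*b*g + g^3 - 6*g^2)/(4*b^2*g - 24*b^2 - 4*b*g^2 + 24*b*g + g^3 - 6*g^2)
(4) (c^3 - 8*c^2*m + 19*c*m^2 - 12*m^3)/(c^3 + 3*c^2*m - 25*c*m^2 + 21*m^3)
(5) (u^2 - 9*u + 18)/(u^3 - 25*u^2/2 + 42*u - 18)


(1) = (4*a^2 + 16*a + 15)/(4*a - 16)
(2) = (n - 6)/n
(3) = -g/(2*b - g)
(4) = (c - 4*m)/(c + 7*m)
(5) = (2*u - 6)/(2*u^2 - 13*u + 6)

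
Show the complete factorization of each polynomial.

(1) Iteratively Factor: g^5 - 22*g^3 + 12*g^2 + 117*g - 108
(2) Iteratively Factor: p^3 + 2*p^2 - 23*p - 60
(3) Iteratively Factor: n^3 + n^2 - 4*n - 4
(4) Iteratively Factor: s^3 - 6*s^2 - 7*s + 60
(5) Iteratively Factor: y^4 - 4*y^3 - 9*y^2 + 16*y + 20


(1) = (g - 3)*(g^4 + 3*g^3 - 13*g^2 - 27*g + 36) = (g - 3)*(g - 1)*(g^3 + 4*g^2 - 9*g - 36) = (g - 3)^2*(g - 1)*(g^2 + 7*g + 12) = (g - 3)^2*(g - 1)*(g + 3)*(g + 4)
(2) = (p + 4)*(p^2 - 2*p - 15) = (p - 5)*(p + 4)*(p + 3)
(3) = (n + 2)*(n^2 - n - 2) = (n - 2)*(n + 2)*(n + 1)
(4) = (s - 4)*(s^2 - 2*s - 15) = (s - 5)*(s - 4)*(s + 3)
(5) = (y - 2)*(y^3 - 2*y^2 - 13*y - 10) = (y - 2)*(y + 2)*(y^2 - 4*y - 5) = (y - 5)*(y - 2)*(y + 2)*(y + 1)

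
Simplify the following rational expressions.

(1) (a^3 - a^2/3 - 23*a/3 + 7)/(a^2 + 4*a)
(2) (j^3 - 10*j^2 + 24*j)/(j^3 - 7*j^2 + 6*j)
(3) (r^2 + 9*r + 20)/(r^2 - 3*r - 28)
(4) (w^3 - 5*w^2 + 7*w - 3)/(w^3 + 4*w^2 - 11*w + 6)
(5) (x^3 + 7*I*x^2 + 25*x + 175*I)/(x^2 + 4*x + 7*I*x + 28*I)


(1) = (3*a^3 - a^2 - 23*a + 21)/(3*a^2 + 12*a)
(2) = (j - 4)/(j - 1)
(3) = (r + 5)/(r - 7)
(4) = (w - 3)/(w + 6)
(5) = (x^2 + 25)/(x + 4)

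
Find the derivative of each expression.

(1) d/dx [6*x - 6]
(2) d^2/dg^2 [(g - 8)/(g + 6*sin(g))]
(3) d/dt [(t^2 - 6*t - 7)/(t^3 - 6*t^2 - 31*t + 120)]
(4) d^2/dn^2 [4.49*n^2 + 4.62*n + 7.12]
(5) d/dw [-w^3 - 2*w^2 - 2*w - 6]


(1) = 6
(2) = 2*((g - 8)*(6*cos(g) + 1)^2 + (g + 6*sin(g))*((3*g - 24)*sin(g) - 6*cos(g) - 1))/(g + 6*sin(g))^3
(3) = (-t^4 + 12*t^3 - 46*t^2 + 156*t - 937)/(t^6 - 12*t^5 - 26*t^4 + 612*t^3 - 479*t^2 - 7440*t + 14400)
(4) = 8.98000000000000
(5) = -3*w^2 - 4*w - 2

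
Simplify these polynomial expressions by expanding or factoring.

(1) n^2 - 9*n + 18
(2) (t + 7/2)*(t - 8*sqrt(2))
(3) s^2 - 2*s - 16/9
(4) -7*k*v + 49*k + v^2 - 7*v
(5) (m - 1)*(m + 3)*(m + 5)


(1) = (n - 6)*(n - 3)
(2) = t^2 - 8*sqrt(2)*t + 7*t/2 - 28*sqrt(2)
(3) = (s - 8/3)*(s + 2/3)
(4) = (-7*k + v)*(v - 7)
(5) = m^3 + 7*m^2 + 7*m - 15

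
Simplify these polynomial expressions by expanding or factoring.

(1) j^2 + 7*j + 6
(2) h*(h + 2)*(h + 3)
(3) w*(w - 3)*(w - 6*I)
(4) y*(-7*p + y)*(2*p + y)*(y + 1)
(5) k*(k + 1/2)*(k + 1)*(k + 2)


(1) = (j + 1)*(j + 6)
(2) = h^3 + 5*h^2 + 6*h
(3) = w^3 - 3*w^2 - 6*I*w^2 + 18*I*w
(4) = -14*p^2*y^2 - 14*p^2*y - 5*p*y^3 - 5*p*y^2 + y^4 + y^3
(5) = k^4 + 7*k^3/2 + 7*k^2/2 + k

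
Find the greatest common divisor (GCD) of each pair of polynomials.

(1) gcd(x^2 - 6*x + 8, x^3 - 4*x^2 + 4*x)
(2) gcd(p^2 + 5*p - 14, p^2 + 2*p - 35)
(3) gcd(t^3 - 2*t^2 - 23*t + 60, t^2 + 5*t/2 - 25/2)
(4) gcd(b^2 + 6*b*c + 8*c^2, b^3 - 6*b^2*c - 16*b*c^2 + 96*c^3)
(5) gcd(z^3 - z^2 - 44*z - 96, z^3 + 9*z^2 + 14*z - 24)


(1) = x - 2
(2) = gcd((p - 2)*(p + 7), (p - 5)*(p + 7)) = p + 7
(3) = gcd((t - 4)*(t - 3)*(t + 5), (t - 5/2)*(t + 5)) = t + 5
(4) = b + 4*c
(5) = z + 4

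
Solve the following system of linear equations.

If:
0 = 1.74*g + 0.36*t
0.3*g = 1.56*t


Then:
g = 0.00
t = 0.00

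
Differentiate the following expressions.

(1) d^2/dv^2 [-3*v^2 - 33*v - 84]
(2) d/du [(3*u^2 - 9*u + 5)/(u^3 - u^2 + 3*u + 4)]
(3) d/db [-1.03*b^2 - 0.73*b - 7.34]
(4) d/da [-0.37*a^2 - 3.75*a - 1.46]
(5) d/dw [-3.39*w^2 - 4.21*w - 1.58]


(1) = -6
(2) = (-3*u^4 + 18*u^3 - 15*u^2 + 34*u - 51)/(u^6 - 2*u^5 + 7*u^4 + 2*u^3 + u^2 + 24*u + 16)
(3) = -2.06*b - 0.73
(4) = -0.74*a - 3.75
(5) = -6.78*w - 4.21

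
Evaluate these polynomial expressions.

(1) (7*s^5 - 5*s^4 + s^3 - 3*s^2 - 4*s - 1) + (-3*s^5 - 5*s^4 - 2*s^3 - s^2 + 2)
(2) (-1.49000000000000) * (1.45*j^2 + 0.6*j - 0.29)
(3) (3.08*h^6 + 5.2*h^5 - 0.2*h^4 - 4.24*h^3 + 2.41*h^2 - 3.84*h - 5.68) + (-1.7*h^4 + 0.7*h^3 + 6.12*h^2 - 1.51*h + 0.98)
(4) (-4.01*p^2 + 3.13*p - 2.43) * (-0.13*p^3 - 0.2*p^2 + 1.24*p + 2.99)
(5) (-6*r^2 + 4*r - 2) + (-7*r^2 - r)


(1) = 4*s^5 - 10*s^4 - s^3 - 4*s^2 - 4*s + 1
(2) = -2.1605*j^2 - 0.894*j + 0.4321
(3) = 3.08*h^6 + 5.2*h^5 - 1.9*h^4 - 3.54*h^3 + 8.53*h^2 - 5.35*h - 4.7
(4) = 0.5213*p^5 + 0.3951*p^4 - 5.2825*p^3 - 7.6227*p^2 + 6.3455*p - 7.2657
(5) = -13*r^2 + 3*r - 2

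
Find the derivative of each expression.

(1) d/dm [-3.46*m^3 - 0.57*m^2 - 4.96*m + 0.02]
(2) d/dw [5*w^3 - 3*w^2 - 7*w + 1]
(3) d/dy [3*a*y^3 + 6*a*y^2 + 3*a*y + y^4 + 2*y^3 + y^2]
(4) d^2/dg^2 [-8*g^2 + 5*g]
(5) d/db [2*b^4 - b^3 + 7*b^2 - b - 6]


(1) = -10.38*m^2 - 1.14*m - 4.96
(2) = 15*w^2 - 6*w - 7
(3) = 9*a*y^2 + 12*a*y + 3*a + 4*y^3 + 6*y^2 + 2*y
(4) = -16
(5) = 8*b^3 - 3*b^2 + 14*b - 1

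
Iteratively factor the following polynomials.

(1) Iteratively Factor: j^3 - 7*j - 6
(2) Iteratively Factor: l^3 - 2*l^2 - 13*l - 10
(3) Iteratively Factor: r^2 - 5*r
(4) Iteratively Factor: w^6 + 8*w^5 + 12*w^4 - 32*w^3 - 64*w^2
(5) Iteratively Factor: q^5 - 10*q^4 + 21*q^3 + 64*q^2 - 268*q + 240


(1) = (j + 2)*(j^2 - 2*j - 3) = (j + 1)*(j + 2)*(j - 3)
(2) = (l + 1)*(l^2 - 3*l - 10) = (l - 5)*(l + 1)*(l + 2)
(3) = (r)*(r - 5)
(4) = (w + 2)*(w^5 + 6*w^4 - 32*w^2) = (w + 2)*(w + 4)*(w^4 + 2*w^3 - 8*w^2) = (w + 2)*(w + 4)^2*(w^3 - 2*w^2) = w*(w + 2)*(w + 4)^2*(w^2 - 2*w) = w*(w - 2)*(w + 2)*(w + 4)^2*(w)
(5) = (q - 4)*(q^4 - 6*q^3 - 3*q^2 + 52*q - 60) = (q - 4)*(q + 3)*(q^3 - 9*q^2 + 24*q - 20) = (q - 4)*(q - 2)*(q + 3)*(q^2 - 7*q + 10) = (q - 4)*(q - 2)^2*(q + 3)*(q - 5)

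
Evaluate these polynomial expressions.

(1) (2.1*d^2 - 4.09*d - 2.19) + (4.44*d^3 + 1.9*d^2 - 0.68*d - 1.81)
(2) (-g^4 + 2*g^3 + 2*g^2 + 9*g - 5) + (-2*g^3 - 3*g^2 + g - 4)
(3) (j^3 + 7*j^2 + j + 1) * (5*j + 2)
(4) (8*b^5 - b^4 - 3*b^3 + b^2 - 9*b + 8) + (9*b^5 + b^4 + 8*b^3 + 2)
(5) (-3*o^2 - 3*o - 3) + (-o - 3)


(1) = 4.44*d^3 + 4.0*d^2 - 4.77*d - 4.0
(2) = -g^4 - g^2 + 10*g - 9
(3) = 5*j^4 + 37*j^3 + 19*j^2 + 7*j + 2
(4) = 17*b^5 + 5*b^3 + b^2 - 9*b + 10
(5) = -3*o^2 - 4*o - 6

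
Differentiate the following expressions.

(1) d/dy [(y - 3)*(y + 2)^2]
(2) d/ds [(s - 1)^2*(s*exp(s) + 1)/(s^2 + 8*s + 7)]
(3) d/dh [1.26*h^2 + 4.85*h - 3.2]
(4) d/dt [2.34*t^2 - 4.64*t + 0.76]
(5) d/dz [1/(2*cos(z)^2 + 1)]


(1) = (y + 2)*(3*y - 4)
(2) = (s - 1)*(-2*(s - 1)*(s + 4)*(s*exp(s) + 1) + (s^2 + 8*s + 7)*(2*s*exp(s) + (s - 1)*(s + 1)*exp(s) + 2))/(s^2 + 8*s + 7)^2
(3) = 2.52*h + 4.85
(4) = 4.68*t - 4.64
(5) = 2*sin(2*z)/(cos(2*z) + 2)^2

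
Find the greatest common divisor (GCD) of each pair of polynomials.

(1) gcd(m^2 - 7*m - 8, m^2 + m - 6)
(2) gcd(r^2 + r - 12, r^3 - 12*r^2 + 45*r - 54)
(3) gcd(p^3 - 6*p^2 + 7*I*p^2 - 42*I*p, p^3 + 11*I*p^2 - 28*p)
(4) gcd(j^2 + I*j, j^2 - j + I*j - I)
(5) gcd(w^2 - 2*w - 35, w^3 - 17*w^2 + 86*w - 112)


(1) = 1
(2) = gcd((r - 3)*(r + 4), (r - 6)*(r - 3)^2) = r - 3
(3) = p^2 + 7*I*p
(4) = j + I
(5) = gcd((w - 7)*(w + 5), (w - 8)*(w - 7)*(w - 2)) = w - 7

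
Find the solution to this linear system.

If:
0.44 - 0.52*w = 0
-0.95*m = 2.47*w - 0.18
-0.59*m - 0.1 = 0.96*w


Then:
No Solution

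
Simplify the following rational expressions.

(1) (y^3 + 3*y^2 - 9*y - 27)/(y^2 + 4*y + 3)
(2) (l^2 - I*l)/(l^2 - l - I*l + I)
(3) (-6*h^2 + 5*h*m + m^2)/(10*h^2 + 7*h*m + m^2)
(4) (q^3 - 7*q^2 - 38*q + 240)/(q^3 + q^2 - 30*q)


(1) = (y^2 - 9)/(y + 1)
(2) = l/(l - 1)
(3) = (-6*h^2 + 5*h*m + m^2)/(10*h^2 + 7*h*m + m^2)
(4) = (q - 8)/q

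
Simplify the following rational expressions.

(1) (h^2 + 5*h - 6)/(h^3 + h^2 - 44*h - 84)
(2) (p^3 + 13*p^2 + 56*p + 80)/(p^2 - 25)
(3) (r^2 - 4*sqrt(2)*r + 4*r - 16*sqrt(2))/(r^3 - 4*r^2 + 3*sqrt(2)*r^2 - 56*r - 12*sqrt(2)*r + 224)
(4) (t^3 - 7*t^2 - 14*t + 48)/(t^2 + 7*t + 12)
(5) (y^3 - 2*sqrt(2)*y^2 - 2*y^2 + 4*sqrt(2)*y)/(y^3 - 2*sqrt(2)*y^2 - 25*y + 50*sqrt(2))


(1) = (h - 1)/(h^2 - 5*h - 14)
(2) = (p^2 + 8*p + 16)/(p - 5)
(3) = (r + 4)/(r^2 + r*(-4 + 7*sqrt(2)) - 28*sqrt(2))
(4) = (t^2 - 10*t + 16)/(t + 4)
(5) = (y^2 - 2*y)/(y^2 - 25)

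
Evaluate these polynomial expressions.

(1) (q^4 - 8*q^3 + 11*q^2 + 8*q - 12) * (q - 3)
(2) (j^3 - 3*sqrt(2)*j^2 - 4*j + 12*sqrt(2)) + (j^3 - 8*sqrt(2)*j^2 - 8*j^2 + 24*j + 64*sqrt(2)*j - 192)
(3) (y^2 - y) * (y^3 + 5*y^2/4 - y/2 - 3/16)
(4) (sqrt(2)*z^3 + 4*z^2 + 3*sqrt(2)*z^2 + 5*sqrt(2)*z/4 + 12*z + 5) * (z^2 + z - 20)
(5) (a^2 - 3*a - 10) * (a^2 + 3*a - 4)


(1) = q^5 - 11*q^4 + 35*q^3 - 25*q^2 - 36*q + 36
(2) = 2*j^3 - 11*sqrt(2)*j^2 - 8*j^2 + 20*j + 64*sqrt(2)*j - 192 + 12*sqrt(2)
(3) = y^5 + y^4/4 - 7*y^3/4 + 5*y^2/16 + 3*y/16
(4) = sqrt(2)*z^5 + 4*z^4 + 4*sqrt(2)*z^4 - 63*sqrt(2)*z^3/4 + 16*z^3 - 235*sqrt(2)*z^2/4 - 63*z^2 - 235*z - 25*sqrt(2)*z - 100
(5) = a^4 - 23*a^2 - 18*a + 40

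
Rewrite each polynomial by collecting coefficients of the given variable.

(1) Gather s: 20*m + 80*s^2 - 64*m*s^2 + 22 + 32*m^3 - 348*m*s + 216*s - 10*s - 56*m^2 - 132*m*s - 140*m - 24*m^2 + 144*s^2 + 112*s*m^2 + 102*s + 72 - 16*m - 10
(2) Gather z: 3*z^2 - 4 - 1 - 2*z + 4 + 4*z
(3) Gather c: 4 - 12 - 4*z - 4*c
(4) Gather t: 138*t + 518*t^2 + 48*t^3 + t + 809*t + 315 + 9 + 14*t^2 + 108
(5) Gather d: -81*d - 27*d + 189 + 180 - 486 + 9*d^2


(1) = 32*m^3 - 80*m^2 - 136*m + s^2*(224 - 64*m) + s*(112*m^2 - 480*m + 308) + 84
(2) = 3*z^2 + 2*z - 1
(3) = -4*c - 4*z - 8
(4) = 48*t^3 + 532*t^2 + 948*t + 432
(5) = 9*d^2 - 108*d - 117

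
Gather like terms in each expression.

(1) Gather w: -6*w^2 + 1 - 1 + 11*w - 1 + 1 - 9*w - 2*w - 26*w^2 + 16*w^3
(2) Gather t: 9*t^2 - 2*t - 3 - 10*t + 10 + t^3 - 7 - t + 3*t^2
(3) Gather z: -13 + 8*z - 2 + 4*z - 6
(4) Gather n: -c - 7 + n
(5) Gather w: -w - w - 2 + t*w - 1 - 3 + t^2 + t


(1) = 16*w^3 - 32*w^2
(2) = t^3 + 12*t^2 - 13*t
(3) = 12*z - 21
(4) = -c + n - 7
(5) = t^2 + t + w*(t - 2) - 6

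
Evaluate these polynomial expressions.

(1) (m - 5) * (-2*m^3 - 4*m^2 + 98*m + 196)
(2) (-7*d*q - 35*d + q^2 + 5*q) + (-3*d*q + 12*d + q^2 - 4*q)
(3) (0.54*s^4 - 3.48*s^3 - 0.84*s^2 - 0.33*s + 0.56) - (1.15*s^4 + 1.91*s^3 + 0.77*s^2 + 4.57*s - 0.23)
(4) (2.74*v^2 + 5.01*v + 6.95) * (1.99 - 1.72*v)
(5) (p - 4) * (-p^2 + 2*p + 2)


(1) = -2*m^4 + 6*m^3 + 118*m^2 - 294*m - 980
(2) = -10*d*q - 23*d + 2*q^2 + q
(3) = -0.61*s^4 - 5.39*s^3 - 1.61*s^2 - 4.9*s + 0.79
(4) = -4.7128*v^3 - 3.1646*v^2 - 1.9841*v + 13.8305
(5) = -p^3 + 6*p^2 - 6*p - 8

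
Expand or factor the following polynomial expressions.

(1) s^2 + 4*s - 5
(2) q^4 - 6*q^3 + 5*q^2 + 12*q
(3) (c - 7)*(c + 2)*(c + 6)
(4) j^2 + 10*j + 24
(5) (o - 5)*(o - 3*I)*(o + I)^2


(1) = (s - 1)*(s + 5)
(2) = q*(q - 4)*(q - 3)*(q + 1)
(3) = c^3 + c^2 - 44*c - 84
(4) = (j + 4)*(j + 6)
(5) = o^4 - 5*o^3 - I*o^3 + 5*o^2 + 5*I*o^2 - 25*o + 3*I*o - 15*I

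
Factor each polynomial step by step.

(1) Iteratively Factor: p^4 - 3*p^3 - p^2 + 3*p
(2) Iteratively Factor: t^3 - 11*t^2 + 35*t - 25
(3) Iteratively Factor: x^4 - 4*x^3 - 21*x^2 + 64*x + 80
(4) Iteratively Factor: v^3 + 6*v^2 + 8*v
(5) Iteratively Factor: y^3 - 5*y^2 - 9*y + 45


(1) = (p)*(p^3 - 3*p^2 - p + 3) = p*(p - 1)*(p^2 - 2*p - 3) = p*(p - 1)*(p + 1)*(p - 3)
(2) = (t - 1)*(t^2 - 10*t + 25) = (t - 5)*(t - 1)*(t - 5)
(3) = (x - 4)*(x^3 - 21*x - 20) = (x - 4)*(x + 4)*(x^2 - 4*x - 5) = (x - 4)*(x + 1)*(x + 4)*(x - 5)
(4) = (v + 4)*(v^2 + 2*v) = v*(v + 4)*(v + 2)
(5) = (y + 3)*(y^2 - 8*y + 15) = (y - 3)*(y + 3)*(y - 5)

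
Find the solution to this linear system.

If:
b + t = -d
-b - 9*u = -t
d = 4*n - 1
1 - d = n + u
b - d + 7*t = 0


Then:
b = -108/155
d = 81/155
n = 59/155
t = 27/155
u = 3/31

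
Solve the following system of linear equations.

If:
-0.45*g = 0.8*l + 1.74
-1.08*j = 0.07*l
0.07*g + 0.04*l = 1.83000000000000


Then:
g = 40.36
j = 1.61
l = -24.88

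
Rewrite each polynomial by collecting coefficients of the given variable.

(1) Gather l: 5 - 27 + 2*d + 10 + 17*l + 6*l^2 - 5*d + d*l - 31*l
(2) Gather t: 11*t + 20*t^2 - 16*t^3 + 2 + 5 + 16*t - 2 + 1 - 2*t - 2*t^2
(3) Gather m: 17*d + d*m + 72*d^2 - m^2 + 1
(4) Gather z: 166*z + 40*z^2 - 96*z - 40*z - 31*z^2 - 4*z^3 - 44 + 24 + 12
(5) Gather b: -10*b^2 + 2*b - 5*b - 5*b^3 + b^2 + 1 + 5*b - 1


(1) = -3*d + 6*l^2 + l*(d - 14) - 12
(2) = -16*t^3 + 18*t^2 + 25*t + 6
(3) = 72*d^2 + d*m + 17*d - m^2 + 1
(4) = -4*z^3 + 9*z^2 + 30*z - 8
(5) = -5*b^3 - 9*b^2 + 2*b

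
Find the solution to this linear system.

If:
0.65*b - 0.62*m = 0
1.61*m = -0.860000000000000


Then:
b = -0.51
m = -0.53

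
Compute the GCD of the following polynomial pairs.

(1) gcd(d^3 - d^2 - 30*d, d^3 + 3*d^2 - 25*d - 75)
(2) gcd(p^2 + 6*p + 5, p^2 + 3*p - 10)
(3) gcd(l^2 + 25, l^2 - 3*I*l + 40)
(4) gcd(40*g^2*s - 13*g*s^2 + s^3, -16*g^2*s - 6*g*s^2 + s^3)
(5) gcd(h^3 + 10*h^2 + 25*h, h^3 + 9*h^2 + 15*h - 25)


(1) = gcd(d*(d - 6)*(d + 5), (d - 5)*(d + 3)*(d + 5)) = d + 5
(2) = p + 5
(3) = gcd((l - 5*I)*(l + 5*I), (l - 8*I)*(l + 5*I)) = l + 5*I
(4) = gcd(s*(-8*g + s)*(-5*g + s), s*(-8*g + s)*(2*g + s)) = -8*g*s + s^2
(5) = gcd(h*(h + 5)^2, (h - 1)*(h + 5)^2) = h^2 + 10*h + 25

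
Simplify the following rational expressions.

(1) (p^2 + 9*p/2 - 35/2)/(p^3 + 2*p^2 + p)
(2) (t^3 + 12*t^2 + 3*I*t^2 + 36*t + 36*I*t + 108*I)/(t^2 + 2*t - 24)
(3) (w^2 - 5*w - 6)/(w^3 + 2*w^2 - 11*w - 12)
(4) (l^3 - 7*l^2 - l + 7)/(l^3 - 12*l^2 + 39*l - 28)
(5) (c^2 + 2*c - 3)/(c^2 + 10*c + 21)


(1) = (2*p^2 + 9*p - 35)/(2*p^3 + 4*p^2 + 2*p)
(2) = (t^2 + t*(6 + 3*I) + 18*I)/(t - 4)
(3) = (w - 6)/(w^2 + w - 12)
(4) = (l + 1)/(l - 4)
(5) = (c - 1)/(c + 7)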